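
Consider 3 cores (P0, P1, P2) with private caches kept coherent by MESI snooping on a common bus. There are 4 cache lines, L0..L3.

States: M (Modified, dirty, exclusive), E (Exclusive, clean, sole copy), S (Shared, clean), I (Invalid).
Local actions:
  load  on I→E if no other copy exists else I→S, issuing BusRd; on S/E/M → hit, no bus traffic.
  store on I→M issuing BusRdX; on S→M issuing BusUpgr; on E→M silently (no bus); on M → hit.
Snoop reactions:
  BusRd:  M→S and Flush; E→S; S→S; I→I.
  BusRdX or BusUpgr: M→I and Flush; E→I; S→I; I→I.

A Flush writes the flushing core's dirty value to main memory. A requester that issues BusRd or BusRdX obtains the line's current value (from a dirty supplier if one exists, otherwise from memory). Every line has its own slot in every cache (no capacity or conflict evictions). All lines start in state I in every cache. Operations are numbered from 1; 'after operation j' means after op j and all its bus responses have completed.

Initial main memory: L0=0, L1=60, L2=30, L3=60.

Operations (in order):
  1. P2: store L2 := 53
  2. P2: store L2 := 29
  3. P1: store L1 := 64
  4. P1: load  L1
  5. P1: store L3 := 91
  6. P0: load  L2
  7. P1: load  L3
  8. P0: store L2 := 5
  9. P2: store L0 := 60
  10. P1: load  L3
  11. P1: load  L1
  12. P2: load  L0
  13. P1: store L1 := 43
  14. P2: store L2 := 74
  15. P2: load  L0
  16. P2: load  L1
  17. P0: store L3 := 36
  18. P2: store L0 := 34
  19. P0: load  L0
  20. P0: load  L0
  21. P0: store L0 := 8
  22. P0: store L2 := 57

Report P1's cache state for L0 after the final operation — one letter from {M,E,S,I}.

  op1 P2: store L2 := 53 → I/I/M on L2; bus BusRdX; mem=30
  op2 P2: store L2 := 29 → I/I/M on L2; bus (none); mem=30
  op3 P1: store L1 := 64 → I/M/I on L1; bus BusRdX; mem=60
  op4 P1: load  L1 → I/M/I on L1; bus (none); mem=60
  op5 P1: store L3 := 91 → I/M/I on L3; bus BusRdX; mem=60
  op6 P0: load  L2 → S/I/S on L2; bus BusRd Flush; mem=29
  op7 P1: load  L3 → I/M/I on L3; bus (none); mem=60
  op8 P0: store L2 := 5 → M/I/I on L2; bus BusUpgr; mem=29
  op9 P2: store L0 := 60 → I/I/M on L0; bus BusRdX; mem=0
  op10 P1: load  L3 → I/M/I on L3; bus (none); mem=60
  op11 P1: load  L1 → I/M/I on L1; bus (none); mem=60
  op12 P2: load  L0 → I/I/M on L0; bus (none); mem=0
  op13 P1: store L1 := 43 → I/M/I on L1; bus (none); mem=60
  op14 P2: store L2 := 74 → I/I/M on L2; bus BusRdX Flush; mem=5
  op15 P2: load  L0 → I/I/M on L0; bus (none); mem=0
  op16 P2: load  L1 → I/S/S on L1; bus BusRd Flush; mem=43
  op17 P0: store L3 := 36 → M/I/I on L3; bus BusRdX Flush; mem=91
  op18 P2: store L0 := 34 → I/I/M on L0; bus (none); mem=0
  op19 P0: load  L0 → S/I/S on L0; bus BusRd Flush; mem=34
  op20 P0: load  L0 → S/I/S on L0; bus (none); mem=34
  op21 P0: store L0 := 8 → M/I/I on L0; bus BusUpgr; mem=34
  op22 P0: store L2 := 57 → M/I/I on L2; bus BusRdX Flush; mem=74

state = I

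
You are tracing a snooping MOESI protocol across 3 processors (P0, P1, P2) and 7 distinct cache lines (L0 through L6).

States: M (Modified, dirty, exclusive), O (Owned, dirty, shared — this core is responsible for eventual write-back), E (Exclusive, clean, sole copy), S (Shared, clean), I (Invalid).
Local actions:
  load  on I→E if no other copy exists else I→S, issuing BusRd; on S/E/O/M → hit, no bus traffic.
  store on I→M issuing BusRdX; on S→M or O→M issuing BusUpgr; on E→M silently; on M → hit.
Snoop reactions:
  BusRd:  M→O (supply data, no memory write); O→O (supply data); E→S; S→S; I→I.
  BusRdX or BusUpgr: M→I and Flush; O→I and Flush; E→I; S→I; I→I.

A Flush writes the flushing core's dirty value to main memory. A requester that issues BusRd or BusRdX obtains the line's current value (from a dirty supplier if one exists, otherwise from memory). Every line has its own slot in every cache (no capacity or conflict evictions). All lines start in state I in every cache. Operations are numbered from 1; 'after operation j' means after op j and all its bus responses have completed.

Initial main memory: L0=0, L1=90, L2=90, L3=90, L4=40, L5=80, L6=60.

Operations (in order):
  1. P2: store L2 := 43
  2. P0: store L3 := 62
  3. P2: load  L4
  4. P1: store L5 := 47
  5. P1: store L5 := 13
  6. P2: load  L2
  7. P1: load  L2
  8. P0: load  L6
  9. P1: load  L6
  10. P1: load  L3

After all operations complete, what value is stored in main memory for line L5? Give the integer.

  op1 P2: store L2 := 43 → I/I/M on L2; bus BusRdX; mem=90
  op2 P0: store L3 := 62 → M/I/I on L3; bus BusRdX; mem=90
  op3 P2: load  L4 → I/I/E on L4; bus BusRd; mem=40
  op4 P1: store L5 := 47 → I/M/I on L5; bus BusRdX; mem=80
  op5 P1: store L5 := 13 → I/M/I on L5; bus (none); mem=80
  op6 P2: load  L2 → I/I/M on L2; bus (none); mem=90
  op7 P1: load  L2 → I/S/O on L2; bus BusRd; mem=90
  op8 P0: load  L6 → E/I/I on L6; bus BusRd; mem=60
  op9 P1: load  L6 → S/S/I on L6; bus BusRd; mem=60
  op10 P1: load  L3 → O/S/I on L3; bus BusRd; mem=90

memory[L5] = 80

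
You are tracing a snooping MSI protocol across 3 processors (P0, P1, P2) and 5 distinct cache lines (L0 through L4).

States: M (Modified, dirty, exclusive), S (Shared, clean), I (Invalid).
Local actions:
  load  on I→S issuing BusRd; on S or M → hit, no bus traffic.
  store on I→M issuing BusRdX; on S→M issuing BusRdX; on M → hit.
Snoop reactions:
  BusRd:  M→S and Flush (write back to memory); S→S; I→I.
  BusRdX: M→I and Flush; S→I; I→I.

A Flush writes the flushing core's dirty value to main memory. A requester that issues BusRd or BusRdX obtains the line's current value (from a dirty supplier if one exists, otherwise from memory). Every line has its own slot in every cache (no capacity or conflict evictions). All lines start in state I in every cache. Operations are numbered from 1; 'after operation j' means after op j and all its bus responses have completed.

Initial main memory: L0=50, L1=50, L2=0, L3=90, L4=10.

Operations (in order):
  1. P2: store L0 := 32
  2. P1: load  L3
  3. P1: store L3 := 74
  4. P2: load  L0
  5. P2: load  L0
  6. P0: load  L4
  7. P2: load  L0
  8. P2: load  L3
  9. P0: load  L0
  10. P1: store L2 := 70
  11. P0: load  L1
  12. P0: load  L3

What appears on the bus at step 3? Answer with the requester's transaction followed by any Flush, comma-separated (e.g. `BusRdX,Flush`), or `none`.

bus = BusRdX

1. P2: store L0 := 32  bus=[BusRdX]  L0: P0=I P1=I P2=M  mem[L0]=50
2. P1: load  L3  bus=[BusRd]  L3: P0=I P1=S P2=I  mem[L3]=90
3. P1: store L3 := 74  bus=[BusRdX]  L3: P0=I P1=M P2=I  mem[L3]=90
4. P2: load  L0  bus=[-]  L0: P0=I P1=I P2=M  mem[L0]=50
5. P2: load  L0  bus=[-]  L0: P0=I P1=I P2=M  mem[L0]=50
6. P0: load  L4  bus=[BusRd]  L4: P0=S P1=I P2=I  mem[L4]=10
7. P2: load  L0  bus=[-]  L0: P0=I P1=I P2=M  mem[L0]=50
8. P2: load  L3  bus=[BusRd,Flush]  L3: P0=I P1=S P2=S  mem[L3]=74
9. P0: load  L0  bus=[BusRd,Flush]  L0: P0=S P1=I P2=S  mem[L0]=32
10. P1: store L2 := 70  bus=[BusRdX]  L2: P0=I P1=M P2=I  mem[L2]=0
11. P0: load  L1  bus=[BusRd]  L1: P0=S P1=I P2=I  mem[L1]=50
12. P0: load  L3  bus=[BusRd]  L3: P0=S P1=S P2=S  mem[L3]=74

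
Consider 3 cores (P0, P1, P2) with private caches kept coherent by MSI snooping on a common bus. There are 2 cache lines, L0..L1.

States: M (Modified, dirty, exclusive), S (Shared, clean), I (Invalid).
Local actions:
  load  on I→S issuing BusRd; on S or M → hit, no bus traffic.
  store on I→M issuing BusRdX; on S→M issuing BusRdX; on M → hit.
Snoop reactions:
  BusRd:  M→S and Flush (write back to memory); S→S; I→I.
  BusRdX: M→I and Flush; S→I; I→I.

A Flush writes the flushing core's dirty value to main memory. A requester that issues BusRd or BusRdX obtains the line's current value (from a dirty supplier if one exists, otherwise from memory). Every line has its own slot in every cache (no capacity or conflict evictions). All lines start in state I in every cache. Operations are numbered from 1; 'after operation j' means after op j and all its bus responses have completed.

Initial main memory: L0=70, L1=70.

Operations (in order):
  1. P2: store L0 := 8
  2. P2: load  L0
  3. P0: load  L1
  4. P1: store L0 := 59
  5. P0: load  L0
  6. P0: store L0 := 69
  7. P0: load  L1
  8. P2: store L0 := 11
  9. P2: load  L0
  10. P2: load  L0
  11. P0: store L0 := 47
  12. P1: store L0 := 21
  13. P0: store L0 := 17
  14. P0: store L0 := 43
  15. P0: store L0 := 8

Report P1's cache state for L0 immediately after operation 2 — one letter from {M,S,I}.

1. P2: store L0 := 8  bus=[BusRdX]  L0: P0=I P1=I P2=M  mem[L0]=70
2. P2: load  L0  bus=[-]  L0: P0=I P1=I P2=M  mem[L0]=70
3. P0: load  L1  bus=[BusRd]  L1: P0=S P1=I P2=I  mem[L1]=70
4. P1: store L0 := 59  bus=[BusRdX,Flush]  L0: P0=I P1=M P2=I  mem[L0]=8
5. P0: load  L0  bus=[BusRd,Flush]  L0: P0=S P1=S P2=I  mem[L0]=59
6. P0: store L0 := 69  bus=[BusRdX]  L0: P0=M P1=I P2=I  mem[L0]=59
7. P0: load  L1  bus=[-]  L1: P0=S P1=I P2=I  mem[L1]=70
8. P2: store L0 := 11  bus=[BusRdX,Flush]  L0: P0=I P1=I P2=M  mem[L0]=69
9. P2: load  L0  bus=[-]  L0: P0=I P1=I P2=M  mem[L0]=69
10. P2: load  L0  bus=[-]  L0: P0=I P1=I P2=M  mem[L0]=69
11. P0: store L0 := 47  bus=[BusRdX,Flush]  L0: P0=M P1=I P2=I  mem[L0]=11
12. P1: store L0 := 21  bus=[BusRdX,Flush]  L0: P0=I P1=M P2=I  mem[L0]=47
13. P0: store L0 := 17  bus=[BusRdX,Flush]  L0: P0=M P1=I P2=I  mem[L0]=21
14. P0: store L0 := 43  bus=[-]  L0: P0=M P1=I P2=I  mem[L0]=21
15. P0: store L0 := 8  bus=[-]  L0: P0=M P1=I P2=I  mem[L0]=21

state = I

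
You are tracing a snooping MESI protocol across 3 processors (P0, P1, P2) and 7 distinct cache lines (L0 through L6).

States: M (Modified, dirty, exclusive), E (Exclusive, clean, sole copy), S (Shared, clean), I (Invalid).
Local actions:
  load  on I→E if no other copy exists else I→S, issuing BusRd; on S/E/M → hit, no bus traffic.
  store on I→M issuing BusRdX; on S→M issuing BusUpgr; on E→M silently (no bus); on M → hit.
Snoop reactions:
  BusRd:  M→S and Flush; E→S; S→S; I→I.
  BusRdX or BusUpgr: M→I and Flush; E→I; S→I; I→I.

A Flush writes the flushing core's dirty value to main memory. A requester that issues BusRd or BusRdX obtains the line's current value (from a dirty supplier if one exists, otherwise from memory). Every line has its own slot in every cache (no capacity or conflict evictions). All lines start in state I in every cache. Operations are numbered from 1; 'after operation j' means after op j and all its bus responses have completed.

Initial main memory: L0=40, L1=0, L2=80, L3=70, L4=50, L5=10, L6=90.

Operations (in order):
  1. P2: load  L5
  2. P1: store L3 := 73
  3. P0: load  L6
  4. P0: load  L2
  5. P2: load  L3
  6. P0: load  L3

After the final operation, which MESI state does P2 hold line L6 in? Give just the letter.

state = I

step 1: P2: load  L5  ⟶  IIE  (L5)  txn=BusRd  M[L5]=10
step 2: P1: store L3 := 73  ⟶  IMI  (L3)  txn=BusRdX  M[L3]=70
step 3: P0: load  L6  ⟶  EII  (L6)  txn=BusRd  M[L6]=90
step 4: P0: load  L2  ⟶  EII  (L2)  txn=BusRd  M[L2]=80
step 5: P2: load  L3  ⟶  ISS  (L3)  txn=BusRd+Flush  M[L3]=73
step 6: P0: load  L3  ⟶  SSS  (L3)  txn=BusRd  M[L3]=73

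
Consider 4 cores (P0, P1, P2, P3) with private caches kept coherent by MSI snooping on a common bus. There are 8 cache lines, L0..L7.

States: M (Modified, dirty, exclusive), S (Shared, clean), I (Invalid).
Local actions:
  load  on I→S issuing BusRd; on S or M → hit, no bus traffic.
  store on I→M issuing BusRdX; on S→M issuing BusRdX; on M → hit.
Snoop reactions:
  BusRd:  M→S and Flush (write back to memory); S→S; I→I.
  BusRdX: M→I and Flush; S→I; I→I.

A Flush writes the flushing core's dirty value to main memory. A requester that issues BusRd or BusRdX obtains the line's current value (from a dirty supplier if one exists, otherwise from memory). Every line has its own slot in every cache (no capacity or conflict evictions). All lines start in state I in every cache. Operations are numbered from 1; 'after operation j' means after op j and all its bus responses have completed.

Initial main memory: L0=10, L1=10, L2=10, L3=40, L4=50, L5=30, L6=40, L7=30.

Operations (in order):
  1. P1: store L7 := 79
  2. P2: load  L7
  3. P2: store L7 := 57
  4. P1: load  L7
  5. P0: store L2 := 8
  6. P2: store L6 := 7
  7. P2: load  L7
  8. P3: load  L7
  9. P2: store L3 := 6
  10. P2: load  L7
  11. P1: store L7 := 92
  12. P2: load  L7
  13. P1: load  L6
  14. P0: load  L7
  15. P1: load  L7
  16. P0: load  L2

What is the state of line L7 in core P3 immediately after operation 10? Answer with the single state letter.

state = S

  op1 P1: store L7 := 79 → I/M/I/I on L7; bus BusRdX; mem=30
  op2 P2: load  L7 → I/S/S/I on L7; bus BusRd Flush; mem=79
  op3 P2: store L7 := 57 → I/I/M/I on L7; bus BusRdX; mem=79
  op4 P1: load  L7 → I/S/S/I on L7; bus BusRd Flush; mem=57
  op5 P0: store L2 := 8 → M/I/I/I on L2; bus BusRdX; mem=10
  op6 P2: store L6 := 7 → I/I/M/I on L6; bus BusRdX; mem=40
  op7 P2: load  L7 → I/S/S/I on L7; bus (none); mem=57
  op8 P3: load  L7 → I/S/S/S on L7; bus BusRd; mem=57
  op9 P2: store L3 := 6 → I/I/M/I on L3; bus BusRdX; mem=40
  op10 P2: load  L7 → I/S/S/S on L7; bus (none); mem=57
  op11 P1: store L7 := 92 → I/M/I/I on L7; bus BusRdX; mem=57
  op12 P2: load  L7 → I/S/S/I on L7; bus BusRd Flush; mem=92
  op13 P1: load  L6 → I/S/S/I on L6; bus BusRd Flush; mem=7
  op14 P0: load  L7 → S/S/S/I on L7; bus BusRd; mem=92
  op15 P1: load  L7 → S/S/S/I on L7; bus (none); mem=92
  op16 P0: load  L2 → M/I/I/I on L2; bus (none); mem=10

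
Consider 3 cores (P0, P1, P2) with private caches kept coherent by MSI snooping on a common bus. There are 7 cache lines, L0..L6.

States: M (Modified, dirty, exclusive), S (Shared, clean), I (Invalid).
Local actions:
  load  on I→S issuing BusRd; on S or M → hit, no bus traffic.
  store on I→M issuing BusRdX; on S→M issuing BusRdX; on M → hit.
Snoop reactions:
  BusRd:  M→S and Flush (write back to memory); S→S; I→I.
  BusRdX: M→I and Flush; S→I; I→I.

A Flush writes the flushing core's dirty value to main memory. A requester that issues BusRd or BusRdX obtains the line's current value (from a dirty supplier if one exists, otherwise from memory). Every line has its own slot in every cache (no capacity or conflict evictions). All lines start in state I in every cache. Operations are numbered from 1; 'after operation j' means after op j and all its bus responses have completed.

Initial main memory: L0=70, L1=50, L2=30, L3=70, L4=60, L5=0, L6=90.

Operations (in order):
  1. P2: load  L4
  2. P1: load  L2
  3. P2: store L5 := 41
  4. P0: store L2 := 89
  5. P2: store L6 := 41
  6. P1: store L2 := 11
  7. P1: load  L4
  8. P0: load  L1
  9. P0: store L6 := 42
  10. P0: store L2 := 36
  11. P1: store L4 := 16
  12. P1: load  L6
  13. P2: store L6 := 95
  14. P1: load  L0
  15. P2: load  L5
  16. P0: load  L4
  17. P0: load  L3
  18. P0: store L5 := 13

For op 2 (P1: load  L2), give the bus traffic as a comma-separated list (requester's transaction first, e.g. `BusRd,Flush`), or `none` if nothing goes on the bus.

[1] P2: load  L4 | P0:I, P1:I, P2:S(60) | bus: BusRd
[2] P1: load  L2 | P0:I, P1:S(30), P2:I | bus: BusRd
[3] P2: store L5 := 41 | P0:I, P1:I, P2:M(41) | bus: BusRdX
[4] P0: store L2 := 89 | P0:M(89), P1:I, P2:I | bus: BusRdX
[5] P2: store L6 := 41 | P0:I, P1:I, P2:M(41) | bus: BusRdX
[6] P1: store L2 := 11 | P0:I, P1:M(11), P2:I | bus: BusRdX,Flush
[7] P1: load  L4 | P0:I, P1:S(60), P2:S(60) | bus: BusRd
[8] P0: load  L1 | P0:S(50), P1:I, P2:I | bus: BusRd
[9] P0: store L6 := 42 | P0:M(42), P1:I, P2:I | bus: BusRdX,Flush
[10] P0: store L2 := 36 | P0:M(36), P1:I, P2:I | bus: BusRdX,Flush
[11] P1: store L4 := 16 | P0:I, P1:M(16), P2:I | bus: BusRdX
[12] P1: load  L6 | P0:S(42), P1:S(42), P2:I | bus: BusRd,Flush
[13] P2: store L6 := 95 | P0:I, P1:I, P2:M(95) | bus: BusRdX
[14] P1: load  L0 | P0:I, P1:S(70), P2:I | bus: BusRd
[15] P2: load  L5 | P0:I, P1:I, P2:M(41) | bus: none
[16] P0: load  L4 | P0:S(16), P1:S(16), P2:I | bus: BusRd,Flush
[17] P0: load  L3 | P0:S(70), P1:I, P2:I | bus: BusRd
[18] P0: store L5 := 13 | P0:M(13), P1:I, P2:I | bus: BusRdX,Flush

bus = BusRd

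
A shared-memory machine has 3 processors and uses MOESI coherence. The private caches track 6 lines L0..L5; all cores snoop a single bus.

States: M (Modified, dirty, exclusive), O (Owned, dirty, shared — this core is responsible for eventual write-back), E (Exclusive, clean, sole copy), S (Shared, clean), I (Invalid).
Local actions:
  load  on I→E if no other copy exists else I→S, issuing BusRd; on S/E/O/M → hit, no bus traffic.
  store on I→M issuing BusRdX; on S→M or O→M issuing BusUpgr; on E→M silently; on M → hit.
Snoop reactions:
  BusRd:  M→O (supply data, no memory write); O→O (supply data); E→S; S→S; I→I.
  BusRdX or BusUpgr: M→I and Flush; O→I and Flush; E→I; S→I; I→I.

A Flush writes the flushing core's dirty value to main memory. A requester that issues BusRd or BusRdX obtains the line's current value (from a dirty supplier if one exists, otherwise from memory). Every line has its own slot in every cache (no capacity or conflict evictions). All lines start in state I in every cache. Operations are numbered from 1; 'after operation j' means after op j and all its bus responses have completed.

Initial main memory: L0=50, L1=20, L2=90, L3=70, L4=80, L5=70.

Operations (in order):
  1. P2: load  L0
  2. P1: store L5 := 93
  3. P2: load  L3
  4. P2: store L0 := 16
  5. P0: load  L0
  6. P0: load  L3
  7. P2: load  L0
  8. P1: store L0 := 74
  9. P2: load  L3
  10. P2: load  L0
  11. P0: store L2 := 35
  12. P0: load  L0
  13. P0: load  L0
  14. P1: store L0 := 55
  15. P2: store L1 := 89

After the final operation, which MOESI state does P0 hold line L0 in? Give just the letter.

  op1 P2: load  L0 → I/I/E on L0; bus BusRd; mem=50
  op2 P1: store L5 := 93 → I/M/I on L5; bus BusRdX; mem=70
  op3 P2: load  L3 → I/I/E on L3; bus BusRd; mem=70
  op4 P2: store L0 := 16 → I/I/M on L0; bus (none); mem=50
  op5 P0: load  L0 → S/I/O on L0; bus BusRd; mem=50
  op6 P0: load  L3 → S/I/S on L3; bus BusRd; mem=70
  op7 P2: load  L0 → S/I/O on L0; bus (none); mem=50
  op8 P1: store L0 := 74 → I/M/I on L0; bus BusRdX Flush; mem=16
  op9 P2: load  L3 → S/I/S on L3; bus (none); mem=70
  op10 P2: load  L0 → I/O/S on L0; bus BusRd; mem=16
  op11 P0: store L2 := 35 → M/I/I on L2; bus BusRdX; mem=90
  op12 P0: load  L0 → S/O/S on L0; bus BusRd; mem=16
  op13 P0: load  L0 → S/O/S on L0; bus (none); mem=16
  op14 P1: store L0 := 55 → I/M/I on L0; bus BusUpgr; mem=16
  op15 P2: store L1 := 89 → I/I/M on L1; bus BusRdX; mem=20

state = I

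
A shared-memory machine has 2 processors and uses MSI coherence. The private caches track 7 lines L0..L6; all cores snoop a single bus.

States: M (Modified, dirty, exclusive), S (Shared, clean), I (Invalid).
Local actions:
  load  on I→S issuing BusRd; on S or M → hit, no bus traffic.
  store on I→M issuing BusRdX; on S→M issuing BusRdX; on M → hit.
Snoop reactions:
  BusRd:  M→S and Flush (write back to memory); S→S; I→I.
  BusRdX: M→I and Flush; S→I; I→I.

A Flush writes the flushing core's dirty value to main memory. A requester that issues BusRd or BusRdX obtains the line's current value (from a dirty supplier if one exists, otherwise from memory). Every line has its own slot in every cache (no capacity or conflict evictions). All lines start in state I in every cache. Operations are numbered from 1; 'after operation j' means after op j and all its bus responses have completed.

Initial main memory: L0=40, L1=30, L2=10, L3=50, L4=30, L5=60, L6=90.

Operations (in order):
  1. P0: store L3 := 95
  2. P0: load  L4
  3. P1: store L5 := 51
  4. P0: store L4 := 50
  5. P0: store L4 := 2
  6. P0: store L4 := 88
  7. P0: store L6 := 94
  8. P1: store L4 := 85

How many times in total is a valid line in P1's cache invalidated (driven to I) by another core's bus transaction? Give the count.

step 1: P0: store L3 := 95  ⟶  MI  (L3)  txn=BusRdX  M[L3]=50
step 2: P0: load  L4  ⟶  SI  (L4)  txn=BusRd  M[L4]=30
step 3: P1: store L5 := 51  ⟶  IM  (L5)  txn=BusRdX  M[L5]=60
step 4: P0: store L4 := 50  ⟶  MI  (L4)  txn=BusRdX  M[L4]=30
step 5: P0: store L4 := 2  ⟶  MI  (L4)  txn=∅  M[L4]=30
step 6: P0: store L4 := 88  ⟶  MI  (L4)  txn=∅  M[L4]=30
step 7: P0: store L6 := 94  ⟶  MI  (L6)  txn=BusRdX  M[L6]=90
step 8: P1: store L4 := 85  ⟶  IM  (L4)  txn=BusRdX+Flush  M[L4]=88

invalidations = 0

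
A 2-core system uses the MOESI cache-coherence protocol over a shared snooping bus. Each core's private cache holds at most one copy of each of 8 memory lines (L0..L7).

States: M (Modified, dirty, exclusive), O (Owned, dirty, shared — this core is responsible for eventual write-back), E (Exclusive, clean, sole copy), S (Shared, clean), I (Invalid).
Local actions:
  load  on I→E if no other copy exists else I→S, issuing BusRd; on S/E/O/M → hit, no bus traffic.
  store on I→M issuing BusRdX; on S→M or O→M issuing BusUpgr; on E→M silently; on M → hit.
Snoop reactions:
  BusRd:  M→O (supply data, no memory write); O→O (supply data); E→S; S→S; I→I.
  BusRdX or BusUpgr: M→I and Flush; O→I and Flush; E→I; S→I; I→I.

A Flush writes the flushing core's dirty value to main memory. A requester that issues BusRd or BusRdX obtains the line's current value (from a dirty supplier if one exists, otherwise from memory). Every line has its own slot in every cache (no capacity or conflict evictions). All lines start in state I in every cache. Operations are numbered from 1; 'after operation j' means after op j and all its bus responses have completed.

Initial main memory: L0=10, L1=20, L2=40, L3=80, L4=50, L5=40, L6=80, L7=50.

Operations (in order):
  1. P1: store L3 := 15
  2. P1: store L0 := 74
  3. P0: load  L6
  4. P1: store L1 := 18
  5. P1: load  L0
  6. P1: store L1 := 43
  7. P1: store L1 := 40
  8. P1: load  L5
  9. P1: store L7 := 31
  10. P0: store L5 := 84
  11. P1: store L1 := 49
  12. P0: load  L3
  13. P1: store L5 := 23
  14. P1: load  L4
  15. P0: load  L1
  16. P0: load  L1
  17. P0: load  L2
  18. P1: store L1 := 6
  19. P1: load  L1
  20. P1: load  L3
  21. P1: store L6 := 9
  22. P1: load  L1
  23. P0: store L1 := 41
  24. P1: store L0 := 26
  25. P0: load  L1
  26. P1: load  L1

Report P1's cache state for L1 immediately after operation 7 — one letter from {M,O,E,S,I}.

state = M

[1] P1: store L3 := 15 | P0:I, P1:M(15) | bus: BusRdX
[2] P1: store L0 := 74 | P0:I, P1:M(74) | bus: BusRdX
[3] P0: load  L6 | P0:E(80), P1:I | bus: BusRd
[4] P1: store L1 := 18 | P0:I, P1:M(18) | bus: BusRdX
[5] P1: load  L0 | P0:I, P1:M(74) | bus: none
[6] P1: store L1 := 43 | P0:I, P1:M(43) | bus: none
[7] P1: store L1 := 40 | P0:I, P1:M(40) | bus: none
[8] P1: load  L5 | P0:I, P1:E(40) | bus: BusRd
[9] P1: store L7 := 31 | P0:I, P1:M(31) | bus: BusRdX
[10] P0: store L5 := 84 | P0:M(84), P1:I | bus: BusRdX
[11] P1: store L1 := 49 | P0:I, P1:M(49) | bus: none
[12] P0: load  L3 | P0:S(15), P1:O(15) | bus: BusRd
[13] P1: store L5 := 23 | P0:I, P1:M(23) | bus: BusRdX,Flush
[14] P1: load  L4 | P0:I, P1:E(50) | bus: BusRd
[15] P0: load  L1 | P0:S(49), P1:O(49) | bus: BusRd
[16] P0: load  L1 | P0:S(49), P1:O(49) | bus: none
[17] P0: load  L2 | P0:E(40), P1:I | bus: BusRd
[18] P1: store L1 := 6 | P0:I, P1:M(6) | bus: BusUpgr
[19] P1: load  L1 | P0:I, P1:M(6) | bus: none
[20] P1: load  L3 | P0:S(15), P1:O(15) | bus: none
[21] P1: store L6 := 9 | P0:I, P1:M(9) | bus: BusRdX
[22] P1: load  L1 | P0:I, P1:M(6) | bus: none
[23] P0: store L1 := 41 | P0:M(41), P1:I | bus: BusRdX,Flush
[24] P1: store L0 := 26 | P0:I, P1:M(26) | bus: none
[25] P0: load  L1 | P0:M(41), P1:I | bus: none
[26] P1: load  L1 | P0:O(41), P1:S(41) | bus: BusRd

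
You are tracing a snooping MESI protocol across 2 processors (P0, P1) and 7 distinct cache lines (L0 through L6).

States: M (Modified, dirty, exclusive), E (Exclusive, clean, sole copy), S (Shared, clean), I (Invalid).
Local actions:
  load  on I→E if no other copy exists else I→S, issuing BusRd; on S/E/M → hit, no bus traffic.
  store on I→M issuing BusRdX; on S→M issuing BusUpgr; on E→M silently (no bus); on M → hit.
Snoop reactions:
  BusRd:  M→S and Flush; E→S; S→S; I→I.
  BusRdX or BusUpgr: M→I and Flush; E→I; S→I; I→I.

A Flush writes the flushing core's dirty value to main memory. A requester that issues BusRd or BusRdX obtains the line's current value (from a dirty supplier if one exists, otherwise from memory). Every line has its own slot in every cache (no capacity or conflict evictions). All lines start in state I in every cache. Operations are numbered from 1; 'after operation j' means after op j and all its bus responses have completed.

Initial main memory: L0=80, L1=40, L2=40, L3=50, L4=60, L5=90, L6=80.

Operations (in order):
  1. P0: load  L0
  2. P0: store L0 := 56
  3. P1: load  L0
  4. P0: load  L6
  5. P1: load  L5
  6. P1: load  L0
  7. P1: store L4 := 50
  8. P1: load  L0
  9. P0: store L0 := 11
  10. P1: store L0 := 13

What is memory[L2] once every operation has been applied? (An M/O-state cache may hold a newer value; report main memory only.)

memory[L2] = 40

step 1: P0: load  L0  ⟶  EI  (L0)  txn=BusRd  M[L0]=80
step 2: P0: store L0 := 56  ⟶  MI  (L0)  txn=∅  M[L0]=80
step 3: P1: load  L0  ⟶  SS  (L0)  txn=BusRd+Flush  M[L0]=56
step 4: P0: load  L6  ⟶  EI  (L6)  txn=BusRd  M[L6]=80
step 5: P1: load  L5  ⟶  IE  (L5)  txn=BusRd  M[L5]=90
step 6: P1: load  L0  ⟶  SS  (L0)  txn=∅  M[L0]=56
step 7: P1: store L4 := 50  ⟶  IM  (L4)  txn=BusRdX  M[L4]=60
step 8: P1: load  L0  ⟶  SS  (L0)  txn=∅  M[L0]=56
step 9: P0: store L0 := 11  ⟶  MI  (L0)  txn=BusUpgr  M[L0]=56
step 10: P1: store L0 := 13  ⟶  IM  (L0)  txn=BusRdX+Flush  M[L0]=11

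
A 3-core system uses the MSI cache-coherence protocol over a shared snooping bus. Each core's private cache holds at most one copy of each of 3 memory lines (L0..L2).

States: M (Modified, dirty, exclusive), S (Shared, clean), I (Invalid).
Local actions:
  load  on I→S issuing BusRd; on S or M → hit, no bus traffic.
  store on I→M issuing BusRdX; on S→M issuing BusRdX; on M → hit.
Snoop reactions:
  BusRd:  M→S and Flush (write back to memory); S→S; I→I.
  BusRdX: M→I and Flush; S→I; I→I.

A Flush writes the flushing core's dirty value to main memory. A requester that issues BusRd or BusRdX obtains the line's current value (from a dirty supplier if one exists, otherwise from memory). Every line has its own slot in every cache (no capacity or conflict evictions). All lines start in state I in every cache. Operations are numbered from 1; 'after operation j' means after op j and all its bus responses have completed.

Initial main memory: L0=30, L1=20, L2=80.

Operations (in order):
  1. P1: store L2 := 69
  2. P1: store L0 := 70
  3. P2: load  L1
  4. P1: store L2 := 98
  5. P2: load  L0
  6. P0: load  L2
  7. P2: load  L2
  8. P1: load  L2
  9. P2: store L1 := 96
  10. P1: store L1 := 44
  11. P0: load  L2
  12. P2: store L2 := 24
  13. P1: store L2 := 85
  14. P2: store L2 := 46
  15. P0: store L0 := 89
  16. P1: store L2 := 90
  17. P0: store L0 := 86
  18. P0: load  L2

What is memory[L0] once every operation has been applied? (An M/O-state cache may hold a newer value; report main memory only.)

  op1 P1: store L2 := 69 → I/M/I on L2; bus BusRdX; mem=80
  op2 P1: store L0 := 70 → I/M/I on L0; bus BusRdX; mem=30
  op3 P2: load  L1 → I/I/S on L1; bus BusRd; mem=20
  op4 P1: store L2 := 98 → I/M/I on L2; bus (none); mem=80
  op5 P2: load  L0 → I/S/S on L0; bus BusRd Flush; mem=70
  op6 P0: load  L2 → S/S/I on L2; bus BusRd Flush; mem=98
  op7 P2: load  L2 → S/S/S on L2; bus BusRd; mem=98
  op8 P1: load  L2 → S/S/S on L2; bus (none); mem=98
  op9 P2: store L1 := 96 → I/I/M on L1; bus BusRdX; mem=20
  op10 P1: store L1 := 44 → I/M/I on L1; bus BusRdX Flush; mem=96
  op11 P0: load  L2 → S/S/S on L2; bus (none); mem=98
  op12 P2: store L2 := 24 → I/I/M on L2; bus BusRdX; mem=98
  op13 P1: store L2 := 85 → I/M/I on L2; bus BusRdX Flush; mem=24
  op14 P2: store L2 := 46 → I/I/M on L2; bus BusRdX Flush; mem=85
  op15 P0: store L0 := 89 → M/I/I on L0; bus BusRdX; mem=70
  op16 P1: store L2 := 90 → I/M/I on L2; bus BusRdX Flush; mem=46
  op17 P0: store L0 := 86 → M/I/I on L0; bus (none); mem=70
  op18 P0: load  L2 → S/S/I on L2; bus BusRd Flush; mem=90

memory[L0] = 70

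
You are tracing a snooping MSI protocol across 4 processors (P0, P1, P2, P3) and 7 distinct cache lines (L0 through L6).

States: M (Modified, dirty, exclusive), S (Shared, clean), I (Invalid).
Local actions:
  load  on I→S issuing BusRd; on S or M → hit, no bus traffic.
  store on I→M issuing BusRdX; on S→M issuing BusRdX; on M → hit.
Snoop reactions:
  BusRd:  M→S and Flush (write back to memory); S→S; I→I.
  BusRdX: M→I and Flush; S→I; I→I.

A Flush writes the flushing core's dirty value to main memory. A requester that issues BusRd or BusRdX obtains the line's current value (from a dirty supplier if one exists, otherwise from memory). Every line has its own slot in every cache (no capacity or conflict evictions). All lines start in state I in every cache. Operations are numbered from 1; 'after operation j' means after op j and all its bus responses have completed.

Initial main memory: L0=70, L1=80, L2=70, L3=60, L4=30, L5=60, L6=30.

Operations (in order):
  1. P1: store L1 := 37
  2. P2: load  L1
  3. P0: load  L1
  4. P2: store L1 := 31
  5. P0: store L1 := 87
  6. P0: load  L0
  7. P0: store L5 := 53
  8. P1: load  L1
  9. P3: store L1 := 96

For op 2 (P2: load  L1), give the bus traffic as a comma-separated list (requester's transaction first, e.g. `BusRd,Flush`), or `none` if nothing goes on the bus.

bus = BusRd,Flush

1. P1: store L1 := 37  bus=[BusRdX]  L1: P0=I P1=M P2=I P3=I  mem[L1]=80
2. P2: load  L1  bus=[BusRd,Flush]  L1: P0=I P1=S P2=S P3=I  mem[L1]=37
3. P0: load  L1  bus=[BusRd]  L1: P0=S P1=S P2=S P3=I  mem[L1]=37
4. P2: store L1 := 31  bus=[BusRdX]  L1: P0=I P1=I P2=M P3=I  mem[L1]=37
5. P0: store L1 := 87  bus=[BusRdX,Flush]  L1: P0=M P1=I P2=I P3=I  mem[L1]=31
6. P0: load  L0  bus=[BusRd]  L0: P0=S P1=I P2=I P3=I  mem[L0]=70
7. P0: store L5 := 53  bus=[BusRdX]  L5: P0=M P1=I P2=I P3=I  mem[L5]=60
8. P1: load  L1  bus=[BusRd,Flush]  L1: P0=S P1=S P2=I P3=I  mem[L1]=87
9. P3: store L1 := 96  bus=[BusRdX]  L1: P0=I P1=I P2=I P3=M  mem[L1]=87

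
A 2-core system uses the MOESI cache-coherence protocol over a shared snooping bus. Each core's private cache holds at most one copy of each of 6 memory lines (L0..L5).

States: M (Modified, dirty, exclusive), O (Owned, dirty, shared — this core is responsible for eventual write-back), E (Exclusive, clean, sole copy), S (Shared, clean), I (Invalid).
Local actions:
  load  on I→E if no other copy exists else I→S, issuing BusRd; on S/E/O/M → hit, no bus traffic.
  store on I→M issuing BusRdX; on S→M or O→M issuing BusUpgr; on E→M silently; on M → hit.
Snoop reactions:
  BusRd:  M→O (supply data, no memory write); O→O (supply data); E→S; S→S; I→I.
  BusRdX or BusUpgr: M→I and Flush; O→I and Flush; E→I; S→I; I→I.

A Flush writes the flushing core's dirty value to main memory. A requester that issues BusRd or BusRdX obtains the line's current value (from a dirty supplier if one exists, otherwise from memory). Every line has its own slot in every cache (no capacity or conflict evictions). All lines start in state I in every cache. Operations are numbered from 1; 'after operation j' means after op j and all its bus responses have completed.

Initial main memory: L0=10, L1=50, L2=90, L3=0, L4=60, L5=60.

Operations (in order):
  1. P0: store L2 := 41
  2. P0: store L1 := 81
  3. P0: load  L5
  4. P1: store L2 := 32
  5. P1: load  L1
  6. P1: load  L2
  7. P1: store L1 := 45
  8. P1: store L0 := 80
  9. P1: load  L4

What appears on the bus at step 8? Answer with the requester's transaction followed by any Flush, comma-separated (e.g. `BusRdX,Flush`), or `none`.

1. P0: store L2 := 41  bus=[BusRdX]  L2: P0=M P1=I  mem[L2]=90
2. P0: store L1 := 81  bus=[BusRdX]  L1: P0=M P1=I  mem[L1]=50
3. P0: load  L5  bus=[BusRd]  L5: P0=E P1=I  mem[L5]=60
4. P1: store L2 := 32  bus=[BusRdX,Flush]  L2: P0=I P1=M  mem[L2]=41
5. P1: load  L1  bus=[BusRd]  L1: P0=O P1=S  mem[L1]=50
6. P1: load  L2  bus=[-]  L2: P0=I P1=M  mem[L2]=41
7. P1: store L1 := 45  bus=[BusUpgr,Flush]  L1: P0=I P1=M  mem[L1]=81
8. P1: store L0 := 80  bus=[BusRdX]  L0: P0=I P1=M  mem[L0]=10
9. P1: load  L4  bus=[BusRd]  L4: P0=I P1=E  mem[L4]=60

bus = BusRdX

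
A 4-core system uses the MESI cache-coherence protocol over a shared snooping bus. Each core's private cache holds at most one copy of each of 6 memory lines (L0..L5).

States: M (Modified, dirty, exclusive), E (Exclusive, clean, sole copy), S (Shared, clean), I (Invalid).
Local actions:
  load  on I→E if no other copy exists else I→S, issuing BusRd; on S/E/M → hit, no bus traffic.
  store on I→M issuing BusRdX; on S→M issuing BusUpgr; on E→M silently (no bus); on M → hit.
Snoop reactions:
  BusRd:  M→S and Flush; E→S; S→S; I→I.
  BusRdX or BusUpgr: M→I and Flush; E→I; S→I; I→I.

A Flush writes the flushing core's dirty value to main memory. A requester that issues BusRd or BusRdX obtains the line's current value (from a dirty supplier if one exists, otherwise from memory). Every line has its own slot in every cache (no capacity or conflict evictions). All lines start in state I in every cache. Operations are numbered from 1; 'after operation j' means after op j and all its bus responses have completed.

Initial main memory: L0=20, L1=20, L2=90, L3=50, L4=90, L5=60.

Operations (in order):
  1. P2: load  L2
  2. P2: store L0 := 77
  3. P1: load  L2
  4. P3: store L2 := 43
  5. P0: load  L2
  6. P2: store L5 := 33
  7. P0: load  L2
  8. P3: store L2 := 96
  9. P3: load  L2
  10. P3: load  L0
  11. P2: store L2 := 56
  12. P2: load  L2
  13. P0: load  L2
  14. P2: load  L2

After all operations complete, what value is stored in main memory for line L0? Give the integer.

memory[L0] = 77

[1] P2: load  L2 | P0:I, P1:I, P2:E(90), P3:I | bus: BusRd
[2] P2: store L0 := 77 | P0:I, P1:I, P2:M(77), P3:I | bus: BusRdX
[3] P1: load  L2 | P0:I, P1:S(90), P2:S(90), P3:I | bus: BusRd
[4] P3: store L2 := 43 | P0:I, P1:I, P2:I, P3:M(43) | bus: BusRdX
[5] P0: load  L2 | P0:S(43), P1:I, P2:I, P3:S(43) | bus: BusRd,Flush
[6] P2: store L5 := 33 | P0:I, P1:I, P2:M(33), P3:I | bus: BusRdX
[7] P0: load  L2 | P0:S(43), P1:I, P2:I, P3:S(43) | bus: none
[8] P3: store L2 := 96 | P0:I, P1:I, P2:I, P3:M(96) | bus: BusUpgr
[9] P3: load  L2 | P0:I, P1:I, P2:I, P3:M(96) | bus: none
[10] P3: load  L0 | P0:I, P1:I, P2:S(77), P3:S(77) | bus: BusRd,Flush
[11] P2: store L2 := 56 | P0:I, P1:I, P2:M(56), P3:I | bus: BusRdX,Flush
[12] P2: load  L2 | P0:I, P1:I, P2:M(56), P3:I | bus: none
[13] P0: load  L2 | P0:S(56), P1:I, P2:S(56), P3:I | bus: BusRd,Flush
[14] P2: load  L2 | P0:S(56), P1:I, P2:S(56), P3:I | bus: none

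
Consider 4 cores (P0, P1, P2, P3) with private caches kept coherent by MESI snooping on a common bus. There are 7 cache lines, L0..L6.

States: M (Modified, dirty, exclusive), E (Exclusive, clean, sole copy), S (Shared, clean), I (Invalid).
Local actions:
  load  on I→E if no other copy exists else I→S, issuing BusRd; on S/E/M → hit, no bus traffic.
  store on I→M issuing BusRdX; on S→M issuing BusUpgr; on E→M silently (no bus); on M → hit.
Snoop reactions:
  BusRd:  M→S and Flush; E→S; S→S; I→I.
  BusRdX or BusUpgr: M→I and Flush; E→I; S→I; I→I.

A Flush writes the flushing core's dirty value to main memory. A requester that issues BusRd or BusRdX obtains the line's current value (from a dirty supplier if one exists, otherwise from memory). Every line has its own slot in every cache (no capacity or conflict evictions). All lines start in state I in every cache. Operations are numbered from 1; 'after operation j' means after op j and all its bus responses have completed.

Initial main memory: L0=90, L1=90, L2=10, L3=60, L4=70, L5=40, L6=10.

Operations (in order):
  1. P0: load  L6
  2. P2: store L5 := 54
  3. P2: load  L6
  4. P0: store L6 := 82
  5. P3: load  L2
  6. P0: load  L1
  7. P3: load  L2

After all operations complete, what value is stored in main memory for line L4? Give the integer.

  op1 P0: load  L6 → E/I/I/I on L6; bus BusRd; mem=10
  op2 P2: store L5 := 54 → I/I/M/I on L5; bus BusRdX; mem=40
  op3 P2: load  L6 → S/I/S/I on L6; bus BusRd; mem=10
  op4 P0: store L6 := 82 → M/I/I/I on L6; bus BusUpgr; mem=10
  op5 P3: load  L2 → I/I/I/E on L2; bus BusRd; mem=10
  op6 P0: load  L1 → E/I/I/I on L1; bus BusRd; mem=90
  op7 P3: load  L2 → I/I/I/E on L2; bus (none); mem=10

memory[L4] = 70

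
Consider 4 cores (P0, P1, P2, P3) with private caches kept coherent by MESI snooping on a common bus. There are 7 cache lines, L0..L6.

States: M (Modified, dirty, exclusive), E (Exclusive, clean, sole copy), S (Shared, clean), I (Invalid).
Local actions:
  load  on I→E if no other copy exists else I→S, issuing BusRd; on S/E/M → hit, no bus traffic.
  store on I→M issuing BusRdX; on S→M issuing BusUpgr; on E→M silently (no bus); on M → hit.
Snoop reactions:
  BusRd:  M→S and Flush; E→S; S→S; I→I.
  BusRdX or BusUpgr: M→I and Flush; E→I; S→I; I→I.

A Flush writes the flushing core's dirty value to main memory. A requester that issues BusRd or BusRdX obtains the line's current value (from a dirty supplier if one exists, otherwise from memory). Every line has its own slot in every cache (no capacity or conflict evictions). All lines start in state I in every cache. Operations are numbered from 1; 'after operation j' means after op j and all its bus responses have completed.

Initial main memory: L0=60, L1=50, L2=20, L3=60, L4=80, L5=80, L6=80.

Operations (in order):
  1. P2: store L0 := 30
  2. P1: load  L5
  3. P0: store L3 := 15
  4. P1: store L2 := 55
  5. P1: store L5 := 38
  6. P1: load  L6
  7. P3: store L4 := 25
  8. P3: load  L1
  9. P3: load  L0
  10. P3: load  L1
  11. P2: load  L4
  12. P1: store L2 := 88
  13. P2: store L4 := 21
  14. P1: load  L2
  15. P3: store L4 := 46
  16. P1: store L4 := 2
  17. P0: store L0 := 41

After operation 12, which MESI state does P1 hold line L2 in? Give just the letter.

  op1 P2: store L0 := 30 → I/I/M/I on L0; bus BusRdX; mem=60
  op2 P1: load  L5 → I/E/I/I on L5; bus BusRd; mem=80
  op3 P0: store L3 := 15 → M/I/I/I on L3; bus BusRdX; mem=60
  op4 P1: store L2 := 55 → I/M/I/I on L2; bus BusRdX; mem=20
  op5 P1: store L5 := 38 → I/M/I/I on L5; bus (none); mem=80
  op6 P1: load  L6 → I/E/I/I on L6; bus BusRd; mem=80
  op7 P3: store L4 := 25 → I/I/I/M on L4; bus BusRdX; mem=80
  op8 P3: load  L1 → I/I/I/E on L1; bus BusRd; mem=50
  op9 P3: load  L0 → I/I/S/S on L0; bus BusRd Flush; mem=30
  op10 P3: load  L1 → I/I/I/E on L1; bus (none); mem=50
  op11 P2: load  L4 → I/I/S/S on L4; bus BusRd Flush; mem=25
  op12 P1: store L2 := 88 → I/M/I/I on L2; bus (none); mem=20
  op13 P2: store L4 := 21 → I/I/M/I on L4; bus BusUpgr; mem=25
  op14 P1: load  L2 → I/M/I/I on L2; bus (none); mem=20
  op15 P3: store L4 := 46 → I/I/I/M on L4; bus BusRdX Flush; mem=21
  op16 P1: store L4 := 2 → I/M/I/I on L4; bus BusRdX Flush; mem=46
  op17 P0: store L0 := 41 → M/I/I/I on L0; bus BusRdX; mem=30

state = M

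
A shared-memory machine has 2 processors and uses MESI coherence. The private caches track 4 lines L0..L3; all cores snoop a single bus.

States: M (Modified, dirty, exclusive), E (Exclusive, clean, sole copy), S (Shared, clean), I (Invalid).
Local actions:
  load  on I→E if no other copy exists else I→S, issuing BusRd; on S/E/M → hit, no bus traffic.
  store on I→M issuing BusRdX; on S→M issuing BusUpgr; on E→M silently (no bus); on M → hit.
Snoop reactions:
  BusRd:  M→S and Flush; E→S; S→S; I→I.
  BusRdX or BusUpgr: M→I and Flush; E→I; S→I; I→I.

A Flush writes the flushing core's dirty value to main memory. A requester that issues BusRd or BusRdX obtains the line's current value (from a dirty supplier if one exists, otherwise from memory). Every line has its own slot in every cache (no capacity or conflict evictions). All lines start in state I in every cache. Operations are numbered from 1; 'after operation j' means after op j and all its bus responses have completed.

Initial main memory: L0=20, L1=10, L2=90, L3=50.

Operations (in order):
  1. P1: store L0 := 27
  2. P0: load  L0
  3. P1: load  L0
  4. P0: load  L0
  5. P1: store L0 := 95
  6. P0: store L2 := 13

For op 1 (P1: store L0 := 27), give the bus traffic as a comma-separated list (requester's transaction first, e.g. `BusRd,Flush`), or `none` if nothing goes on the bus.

bus = BusRdX

[1] P1: store L0 := 27 | P0:I, P1:M(27) | bus: BusRdX
[2] P0: load  L0 | P0:S(27), P1:S(27) | bus: BusRd,Flush
[3] P1: load  L0 | P0:S(27), P1:S(27) | bus: none
[4] P0: load  L0 | P0:S(27), P1:S(27) | bus: none
[5] P1: store L0 := 95 | P0:I, P1:M(95) | bus: BusUpgr
[6] P0: store L2 := 13 | P0:M(13), P1:I | bus: BusRdX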